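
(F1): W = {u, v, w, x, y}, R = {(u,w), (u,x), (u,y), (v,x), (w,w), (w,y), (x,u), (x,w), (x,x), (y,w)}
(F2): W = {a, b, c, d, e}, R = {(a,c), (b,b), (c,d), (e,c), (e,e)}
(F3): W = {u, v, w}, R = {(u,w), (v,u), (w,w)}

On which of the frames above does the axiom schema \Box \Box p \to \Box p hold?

This is the axiom for density; its first-order frame correspondent is \forall x \forall y (Rxy \to \exists z (Rxz \wedge Rzy)).
(F1): holds.
(F2): fails — Rcd but no z with Rcz and Rzd.
(F3): fails — Rvu but no z with Rvz and Rzu.

(F1)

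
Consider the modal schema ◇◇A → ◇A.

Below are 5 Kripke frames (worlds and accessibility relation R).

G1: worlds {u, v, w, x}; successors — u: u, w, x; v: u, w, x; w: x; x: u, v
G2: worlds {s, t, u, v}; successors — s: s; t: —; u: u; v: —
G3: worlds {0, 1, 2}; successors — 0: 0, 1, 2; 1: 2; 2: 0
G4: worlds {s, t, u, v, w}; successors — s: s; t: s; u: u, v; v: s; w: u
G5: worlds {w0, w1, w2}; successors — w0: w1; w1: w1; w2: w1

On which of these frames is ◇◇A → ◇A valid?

G2, G5

Frame correspondent (Sahlqvist): ∀x ∀y ∀z (Rxy ∧ Ryz → Rxz) — i.e. transitivity.
G1: fails — Rwx and Rxu but not Rwu.
G2: ✓.
G3: fails — R12 and R20 but not R10.
G4: fails — Ruv and Rvs but not Rus.
G5: ✓.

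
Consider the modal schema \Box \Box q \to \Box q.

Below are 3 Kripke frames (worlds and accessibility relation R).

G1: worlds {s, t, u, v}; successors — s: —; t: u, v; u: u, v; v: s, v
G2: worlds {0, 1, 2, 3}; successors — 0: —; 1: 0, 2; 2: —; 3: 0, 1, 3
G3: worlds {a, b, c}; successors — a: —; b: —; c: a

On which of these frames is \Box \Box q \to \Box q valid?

The schema corresponds to density: \forall x \forall y (Rxy \to \exists z (Rxz \wedge Rzy)).
G1: ✓.
G2: fails — R10 but no z with R1z and Rz0.
G3: fails — Rca but no z with Rcz and Rza.
Valid on: G1.

G1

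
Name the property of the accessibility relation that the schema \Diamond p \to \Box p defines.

partial functionality

This schema is the CD axiom.
Its frame correspondent is partial functionality — \forall x \forall y \forall z (Rxy \wedge Rxz \to y = z).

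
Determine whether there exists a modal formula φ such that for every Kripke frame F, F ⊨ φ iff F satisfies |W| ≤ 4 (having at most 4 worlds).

Any modally definable frame class is closed under disjoint unions.
Any modal formula valid on each of 5 disjoint one-world frames is valid on their disjoint union (validity is preserved under disjoint unions). Each one-world frame has |W|=1≤4, but the union has |W|=5.
Hence having at most 4 worlds is not modally definable.

No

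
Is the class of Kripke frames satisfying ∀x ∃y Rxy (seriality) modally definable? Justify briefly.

Definable; □p → ◇p defines it

The condition is seriality. A defining modal formula is □p → ◇p.
Suppose □p→◇p is valid. At any x set V(p)=W. Then □p at x, so ◇p at x, so x has a successor.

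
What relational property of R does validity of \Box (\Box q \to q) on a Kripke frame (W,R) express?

Shift-reflexivity

This schema is the T□ axiom.
It corresponds to shift-reflexivity: \forall x \forall y (Rxy \to Ryy).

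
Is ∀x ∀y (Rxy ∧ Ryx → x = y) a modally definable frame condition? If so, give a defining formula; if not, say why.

If a class were modally definable it would be closed under surjective bounded morphisms (Goldblatt–Thomason).
The 6-cycle (worlds w0,w1,w2,w3,w4,w5 with w0→w1→w2→w3→w4→w5→w0) is antisymmetric. Sending even-indexed worlds to a and odd-indexed worlds to b is a surjective bounded morphism onto the two-world frame with a↔b, which is not antisymmetric.
So no modal formula (or set of formulas) defines exactly the antisymmetric frames.

No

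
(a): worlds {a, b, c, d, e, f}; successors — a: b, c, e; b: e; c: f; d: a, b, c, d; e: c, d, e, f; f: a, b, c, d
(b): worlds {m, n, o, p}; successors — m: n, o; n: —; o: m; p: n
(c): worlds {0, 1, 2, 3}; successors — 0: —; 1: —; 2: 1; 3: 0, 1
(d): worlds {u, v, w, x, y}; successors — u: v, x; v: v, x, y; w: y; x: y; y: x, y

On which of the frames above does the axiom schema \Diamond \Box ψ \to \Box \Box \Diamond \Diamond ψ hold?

Frame correspondent (Sahlqvist): \forall x \forall y \forall z ((xRy \wedge x R^2 z) \to \exists w (yRw \wedge z R^2 w)) — i.e. a generalized confluence (Geach) condition.
(a): fails — aRb, aR²c but no w with bRw and cR²w.
(b): fails — mRn, mR²m but no w with nRw and mR²w.
(c): holds.
(d): holds.

(c), (d)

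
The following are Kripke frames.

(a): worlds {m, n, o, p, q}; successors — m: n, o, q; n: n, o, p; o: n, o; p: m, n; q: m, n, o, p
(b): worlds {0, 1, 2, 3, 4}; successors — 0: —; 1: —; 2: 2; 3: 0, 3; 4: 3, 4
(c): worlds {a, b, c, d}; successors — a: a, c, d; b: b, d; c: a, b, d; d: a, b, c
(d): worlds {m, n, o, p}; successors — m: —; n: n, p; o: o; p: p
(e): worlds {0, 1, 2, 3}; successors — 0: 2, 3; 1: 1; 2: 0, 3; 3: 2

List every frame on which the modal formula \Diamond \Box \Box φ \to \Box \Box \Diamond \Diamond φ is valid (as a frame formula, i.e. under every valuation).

(a), (c), (d), (e)

Frame correspondent (Sahlqvist): \forall x \forall y \forall z ((xRy \wedge x R^2 z) \to \exists w (y R^2 w \wedge z R^2 w)) — i.e. a generalized confluence (Geach) condition.
(a): ✓.
(b): fails — 3R0, 3R²0 but no w with 0R²w and 0R²w.
(c): ✓.
(d): ✓.
(e): ✓.
Valid on: (a), (c), (d), (e).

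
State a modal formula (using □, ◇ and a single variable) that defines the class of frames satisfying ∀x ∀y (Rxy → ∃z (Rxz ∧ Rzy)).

A defining formula is □□q → □q (the C4 axiom).

□□q → □q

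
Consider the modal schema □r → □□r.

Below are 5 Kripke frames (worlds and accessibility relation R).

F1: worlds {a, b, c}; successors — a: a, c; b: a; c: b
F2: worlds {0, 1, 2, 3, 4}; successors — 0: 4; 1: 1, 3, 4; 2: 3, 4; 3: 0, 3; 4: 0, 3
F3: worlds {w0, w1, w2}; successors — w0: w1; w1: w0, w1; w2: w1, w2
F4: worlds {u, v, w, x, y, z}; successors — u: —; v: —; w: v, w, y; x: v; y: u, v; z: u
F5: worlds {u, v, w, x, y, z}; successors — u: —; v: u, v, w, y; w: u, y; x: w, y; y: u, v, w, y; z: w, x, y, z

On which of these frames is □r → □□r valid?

This is the axiom for transitivity; its first-order frame correspondent is ∀x ∀y ∀z (Rxy ∧ Ryz → Rxz).
F1: fails — Rac and Rcb but not Rab.
F2: fails — R23 and R30 but not R20.
F3: fails — Rw0w1 and Rw1w0 but not Rw0w0.
F4: fails — Rwy and Ryu but not Rwu.
F5: fails — Rxw and Rwu but not Rxu.

none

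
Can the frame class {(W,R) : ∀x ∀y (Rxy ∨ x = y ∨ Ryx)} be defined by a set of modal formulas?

If a class were modally definable it would be closed under disjoint unions (Goldblatt–Thomason).
Take 3 disjoint single-world reflexive frames: each is trivially connected, but their disjoint union has 3 worlds with no edge between distinct components, so it is not connected.
Hence connectedness of R is not modally definable.

No — not modally definable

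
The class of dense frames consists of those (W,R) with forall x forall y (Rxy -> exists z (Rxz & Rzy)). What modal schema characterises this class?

The condition is density. The C4 schema □□s → □s defines it.

□□s → □s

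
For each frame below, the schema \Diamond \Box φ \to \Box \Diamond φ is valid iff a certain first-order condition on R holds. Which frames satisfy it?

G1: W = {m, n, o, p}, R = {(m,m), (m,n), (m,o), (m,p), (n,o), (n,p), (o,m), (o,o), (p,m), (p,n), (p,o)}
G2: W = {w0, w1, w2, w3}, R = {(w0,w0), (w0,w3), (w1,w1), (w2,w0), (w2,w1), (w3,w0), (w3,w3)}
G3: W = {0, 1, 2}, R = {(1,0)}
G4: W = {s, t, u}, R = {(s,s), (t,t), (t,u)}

Frame correspondent (Sahlqvist): \forall x \forall y \forall z (Rxy \wedge Rxz \to \exists w (Ryw \wedge Rzw)) — i.e. convergence.
G1: condition met.
G2: fails — Rw2w0 and Rw2w1 but w0 and w1 have no common successor.
G3: fails — R10 and R10 but 0 and 0 have no common successor.
G4: fails — Rtt and Rtu but t and u have no common successor.

G1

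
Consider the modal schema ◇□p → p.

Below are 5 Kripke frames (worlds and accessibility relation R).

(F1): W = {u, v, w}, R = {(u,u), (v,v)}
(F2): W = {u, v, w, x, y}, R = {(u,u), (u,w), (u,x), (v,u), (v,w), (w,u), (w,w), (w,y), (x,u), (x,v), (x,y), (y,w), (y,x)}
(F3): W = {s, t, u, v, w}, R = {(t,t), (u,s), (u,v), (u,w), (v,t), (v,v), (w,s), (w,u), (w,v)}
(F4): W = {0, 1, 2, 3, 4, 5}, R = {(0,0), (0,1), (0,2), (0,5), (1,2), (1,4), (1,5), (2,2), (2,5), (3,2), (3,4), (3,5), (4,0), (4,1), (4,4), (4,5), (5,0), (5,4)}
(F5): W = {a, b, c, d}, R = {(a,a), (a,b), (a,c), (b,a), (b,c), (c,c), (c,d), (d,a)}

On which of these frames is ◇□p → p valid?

The schema corresponds to symmetry: ∀x ∀y (Rxy → Ryx).
(F1): holds.
(F2): fails — Rvw but not Rwv.
(F3): fails — Ruv but not Rvu.
(F4): fails — R34 but not R43.
(F5): fails — Rbc but not Rcb.
Valid on: (F1).

(F1)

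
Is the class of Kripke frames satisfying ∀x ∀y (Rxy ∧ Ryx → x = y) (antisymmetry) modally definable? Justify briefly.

No — not modally definable

If a class were modally definable it would be closed under surjective bounded morphisms (Goldblatt–Thomason).
The 8-cycle (worlds a,b,c,d,e,f,g,h with a→b→c→d→e→f→g→h→a) is antisymmetric. Sending even-indexed worlds to s and odd-indexed worlds to t is a surjective bounded morphism onto the two-world frame with s↔t, which is not antisymmetric.
Hence antisymmetry is not modally definable.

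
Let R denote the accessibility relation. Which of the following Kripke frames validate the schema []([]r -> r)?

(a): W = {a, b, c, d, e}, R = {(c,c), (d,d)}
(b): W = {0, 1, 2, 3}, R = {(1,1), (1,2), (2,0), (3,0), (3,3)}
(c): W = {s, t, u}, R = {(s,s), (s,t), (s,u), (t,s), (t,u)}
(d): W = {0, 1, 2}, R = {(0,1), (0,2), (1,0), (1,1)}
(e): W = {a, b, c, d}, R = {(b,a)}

The schema corresponds to shift-reflexivity: forall x forall y (Rxy -> Ryy).
(a): holds.
(b): fails — R12 but not R22.
(c): fails — Rtu but not Ruu.
(d): fails — R10 but not R00.
(e): fails — Rba but not Raa.

(a)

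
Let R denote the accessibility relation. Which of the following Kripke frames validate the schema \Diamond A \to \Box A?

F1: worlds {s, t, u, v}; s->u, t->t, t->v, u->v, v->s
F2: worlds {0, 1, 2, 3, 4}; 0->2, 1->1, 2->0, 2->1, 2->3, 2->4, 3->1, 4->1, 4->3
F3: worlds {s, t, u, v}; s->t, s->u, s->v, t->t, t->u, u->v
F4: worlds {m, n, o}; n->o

F4

Frame correspondent (Sahlqvist): \forall x \forall y \forall z (Rxy \wedge Rxz \to y = z) — i.e. partial functionality.
F1: fails — t sees both t and v.
F2: fails — 2 sees both 0 and 1.
F3: fails — s sees both t and u.
F4: satisfies the condition.
Valid on: F4.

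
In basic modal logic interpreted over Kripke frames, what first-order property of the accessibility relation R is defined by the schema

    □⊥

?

This is the Ver axiom.
Its frame correspondent is emptiness of R — ∀x ∀y ¬Rxy.

emptiness of R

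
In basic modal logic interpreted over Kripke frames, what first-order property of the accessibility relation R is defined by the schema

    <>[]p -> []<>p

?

This is the .2 axiom.
Its frame correspondent is convergence — forall x forall y forall z (Rxy & Rxz -> exists w (Ryw & Rzw)).

Convergence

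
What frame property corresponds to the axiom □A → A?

Suppose □A→A is valid. At any x set V(A)={w : Rxw}. Then □A holds at x, so A holds at x, i.e. Rxx.

Reflexivity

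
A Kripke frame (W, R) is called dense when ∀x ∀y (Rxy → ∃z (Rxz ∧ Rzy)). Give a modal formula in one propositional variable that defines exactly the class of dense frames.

□□p → □p

The condition is density. The C4 schema □□p → □p defines it.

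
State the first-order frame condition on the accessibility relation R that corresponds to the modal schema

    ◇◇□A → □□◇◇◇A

∀x ∀y ∀z ((xR²y ∧ xR²z) → ∃w (yRw ∧ zR³w))

This is a Sahlqvist (Geach-type) schema ◇^2□^1A → □^2◇^3A.
Minimal-valuation argument: fix x; take any y with xR^2y and any z with xR^2z. Set V(A) to the set of worlds R-reachable from y in exactly 1 step. Then □^1A holds at y, so the antecedent holds at x; validity forces ◇^3A at z, giving a w with zR^3w and yR^1w.
First-order correspondent: ∀x ∀y ∀z ((xR²y ∧ xR²z) → ∃w (yRw ∧ zR³w)).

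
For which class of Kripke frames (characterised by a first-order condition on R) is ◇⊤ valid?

This schema is equivalent to the D axiom □q → ◇q.
Its frame correspondent is seriality — ∀x ∃y Rxy.

Seriality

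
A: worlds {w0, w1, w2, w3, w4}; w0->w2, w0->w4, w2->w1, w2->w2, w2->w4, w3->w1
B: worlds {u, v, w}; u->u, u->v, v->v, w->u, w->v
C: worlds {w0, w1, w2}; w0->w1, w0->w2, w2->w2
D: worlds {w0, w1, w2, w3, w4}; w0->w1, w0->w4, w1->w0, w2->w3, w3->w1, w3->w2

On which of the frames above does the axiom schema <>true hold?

B

The schema corresponds to seriality: forall x exists y Rxy.
A: fails — world w1 has no successor.
B: ✓.
C: fails — world w1 has no successor.
D: fails — world w4 has no successor.
Valid on: B.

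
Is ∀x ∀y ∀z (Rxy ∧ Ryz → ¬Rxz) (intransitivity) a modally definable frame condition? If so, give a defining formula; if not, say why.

If a class were modally definable it would be closed under surjective bounded morphisms (Goldblatt–Thomason).
The 5-cycle (worlds 0,1,2,3,4 with 0→1→2→3→4→0) is intransitive. Mapping every world to a single reflexive point • is a surjective bounded morphism; the reflexive point is not intransitive (R••∧R•• but R••).
So no modal formula (or set of formulas) defines exactly the intransitive frames.

Not definable by any modal formula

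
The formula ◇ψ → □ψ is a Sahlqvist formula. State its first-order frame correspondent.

Partial functionality

Suppose ◇ψ→□ψ is valid. Take Rxy, Rxz and set V(ψ)={y}. Then ◇ψ at x, so □ψ at x, so ψ at z, i.e. z=y.
The converse is a direct semantic check.
Frame condition: ∀x ∀y ∀z (Rxy ∧ Rxz → y = z).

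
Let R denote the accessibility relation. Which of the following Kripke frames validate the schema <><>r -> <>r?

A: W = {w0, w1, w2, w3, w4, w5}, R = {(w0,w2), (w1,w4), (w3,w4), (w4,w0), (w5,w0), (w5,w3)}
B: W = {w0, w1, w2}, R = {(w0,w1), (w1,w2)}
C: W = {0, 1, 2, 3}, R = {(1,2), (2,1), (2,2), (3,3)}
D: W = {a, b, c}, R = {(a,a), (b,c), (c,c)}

D

This is the axiom for transitivity; its first-order frame correspondent is forall x forall y forall z (Rxy & Ryz -> Rxz).
A: fails — Rw4w0 and Rw0w2 but not Rw4w2.
B: fails — Rw0w1 and Rw1w2 but not Rw0w2.
C: fails — R12 and R21 but not R11.
D: satisfies the condition.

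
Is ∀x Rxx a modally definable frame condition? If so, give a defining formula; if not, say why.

The condition is reflexivity. A defining modal formula is □q → q.

Yes, by □q → q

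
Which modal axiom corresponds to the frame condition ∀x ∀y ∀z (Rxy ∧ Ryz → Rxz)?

The condition is transitivity. The 4 schema □s → □□s defines it.

□s → □□s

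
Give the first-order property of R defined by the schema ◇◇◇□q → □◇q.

∀x ∀y ∀z ((xR³y ∧ xRz) → ∃w (yRw ∧ zRw))

This is a Sahlqvist (Geach-type) schema ◇^3□^1q → □^1◇^1q.
First-order correspondent: ∀x ∀y ∀z ((xR³y ∧ xRz) → ∃w (yRw ∧ zRw)).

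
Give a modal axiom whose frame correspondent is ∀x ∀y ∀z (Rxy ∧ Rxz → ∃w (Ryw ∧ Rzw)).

This is convergence; the standard corresponding axiom is .2: ◇□s → □◇s.
Suppose ◇□s→□◇s is valid. Take Rxy, Rxz and set V(s)={w : Ryw}. Then □s at y so ◇□s at x, so □◇s at x, so ◇s at z, giving w with Rzw and Ryw.

◇□s → □◇s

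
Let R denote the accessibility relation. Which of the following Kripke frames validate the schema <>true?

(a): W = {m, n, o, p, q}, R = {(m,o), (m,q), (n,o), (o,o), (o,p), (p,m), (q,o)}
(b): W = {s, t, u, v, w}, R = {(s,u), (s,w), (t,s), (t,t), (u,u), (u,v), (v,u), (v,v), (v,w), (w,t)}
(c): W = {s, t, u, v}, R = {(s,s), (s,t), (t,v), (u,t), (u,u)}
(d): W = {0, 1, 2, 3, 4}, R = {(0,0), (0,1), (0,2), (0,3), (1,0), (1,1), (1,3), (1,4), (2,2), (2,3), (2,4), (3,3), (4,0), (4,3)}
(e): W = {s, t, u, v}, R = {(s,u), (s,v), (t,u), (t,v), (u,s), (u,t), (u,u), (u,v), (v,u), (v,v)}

The schema corresponds to seriality: forall x exists y Rxy.
(a): holds.
(b): holds.
(c): fails — world v has no successor.
(d): holds.
(e): holds.
Valid on: (a), (b), (d), (e).

(a), (b), (d), (e)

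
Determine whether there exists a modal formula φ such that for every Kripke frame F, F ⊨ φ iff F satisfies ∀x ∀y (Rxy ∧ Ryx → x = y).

If a class were modally definable it would be closed under surjective bounded morphisms (Goldblatt–Thomason).
The 4-cycle (worlds w0,w1,w2,w3 with w0→w1→w2→w3→w0) is antisymmetric. Sending even-indexed worlds to a and odd-indexed worlds to b is a surjective bounded morphism onto the two-world frame with a↔b, which is not antisymmetric.
So the class is not modally definable.

Not modally definable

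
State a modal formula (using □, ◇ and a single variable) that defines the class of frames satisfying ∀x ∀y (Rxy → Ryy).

□(□s → s)

This is shift-reflexivity; the standard corresponding axiom is T□: □(□s → s).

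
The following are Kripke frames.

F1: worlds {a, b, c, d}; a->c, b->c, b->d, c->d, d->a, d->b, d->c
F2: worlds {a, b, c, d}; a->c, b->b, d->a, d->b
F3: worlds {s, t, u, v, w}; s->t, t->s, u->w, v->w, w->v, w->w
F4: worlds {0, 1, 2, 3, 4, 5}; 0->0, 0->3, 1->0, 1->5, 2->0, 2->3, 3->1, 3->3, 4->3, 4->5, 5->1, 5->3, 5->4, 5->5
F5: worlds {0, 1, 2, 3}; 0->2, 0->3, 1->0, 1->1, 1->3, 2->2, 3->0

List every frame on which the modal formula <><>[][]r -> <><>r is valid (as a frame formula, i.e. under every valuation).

This is the axiom for a generalized confluence (Geach) condition; its first-order frame correspondent is forall x forall y (x R^2 y -> exists w (y R^2 w & x R^2 w)).
F1: fails — cR²a but no w with aR²w and cR²w.
F2: fails — dR²c but no w with cR²w and dR²w.
F3: ✓.
F4: ✓.
F5: ✓.
Valid on: F3, F4, F5.

F3, F4, F5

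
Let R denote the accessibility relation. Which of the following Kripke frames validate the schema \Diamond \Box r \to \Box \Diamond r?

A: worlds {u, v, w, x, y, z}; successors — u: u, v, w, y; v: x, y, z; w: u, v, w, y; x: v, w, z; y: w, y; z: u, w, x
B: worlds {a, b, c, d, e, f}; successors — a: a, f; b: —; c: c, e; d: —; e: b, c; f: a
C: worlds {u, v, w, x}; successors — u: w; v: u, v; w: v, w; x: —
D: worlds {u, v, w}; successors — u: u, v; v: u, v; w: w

A, D

This is the axiom for convergence; its first-order frame correspondent is \forall x \forall y \forall z (Rxy \wedge Rxz \to \exists w (Ryw \wedge Rzw)).
A: satisfies the condition.
B: fails — Reb and Reb but b and b have no common successor.
C: fails — Rvv and Rvu but v and u have no common successor.
D: satisfies the condition.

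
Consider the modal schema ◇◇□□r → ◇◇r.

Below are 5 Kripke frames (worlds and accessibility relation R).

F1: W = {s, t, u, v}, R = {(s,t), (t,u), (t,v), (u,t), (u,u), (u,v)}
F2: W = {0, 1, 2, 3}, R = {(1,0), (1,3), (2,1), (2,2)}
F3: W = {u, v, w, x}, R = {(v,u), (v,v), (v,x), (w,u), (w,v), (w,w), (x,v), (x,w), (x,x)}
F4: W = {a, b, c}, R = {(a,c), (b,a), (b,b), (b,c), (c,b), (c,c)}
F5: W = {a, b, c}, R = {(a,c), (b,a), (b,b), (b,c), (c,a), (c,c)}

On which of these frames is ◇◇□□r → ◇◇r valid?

F4, F5

This is the axiom for a generalized confluence (Geach) condition; its first-order frame correspondent is ∀x ∀y (xR²y → ∃w (yR²w ∧ xR²w)).
F1: fails — sR²v but no w with vR²w and sR²w.
F2: fails — 2R²0 but no w with 0R²w and 2R²w.
F3: fails — vR²u but no t with uR²t and vR²t.
F4: condition met.
F5: condition met.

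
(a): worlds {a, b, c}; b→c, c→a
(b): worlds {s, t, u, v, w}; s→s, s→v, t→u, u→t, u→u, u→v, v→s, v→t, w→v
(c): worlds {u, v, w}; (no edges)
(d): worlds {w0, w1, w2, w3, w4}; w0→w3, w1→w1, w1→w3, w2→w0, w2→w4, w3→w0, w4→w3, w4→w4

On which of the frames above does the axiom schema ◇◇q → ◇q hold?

Frame correspondent (Sahlqvist): ∀x ∀y ∀z (Rxy ∧ Ryz → Rxz) — i.e. transitivity.
(a): fails — Rbc and Rca but not Rba.
(b): fails — Ruv and Rvs but not Rus.
(c): satisfies the condition.
(d): fails — Rw2w4 and Rw4w3 but not Rw2w3.
Valid on: (c).

(c)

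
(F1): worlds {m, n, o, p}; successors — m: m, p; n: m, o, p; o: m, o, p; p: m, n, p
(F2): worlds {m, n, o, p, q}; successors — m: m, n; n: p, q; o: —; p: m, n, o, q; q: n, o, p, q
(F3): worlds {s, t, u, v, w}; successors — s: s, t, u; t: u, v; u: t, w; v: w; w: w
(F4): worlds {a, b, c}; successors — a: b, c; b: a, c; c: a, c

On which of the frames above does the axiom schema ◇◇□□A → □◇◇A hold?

Frame correspondent (Sahlqvist): ∀x ∀y ∀z ((xR²y ∧ xRz) → ∃w (yR²w ∧ zR²w)) — i.e. a generalized confluence (Geach) condition.
(F1): ✓.
(F2): fails — nR²o, nRp but no w with oR²w and pR²w.
(F3): ✓.
(F4): ✓.
Valid on: (F1), (F3), (F4).

(F1), (F3), (F4)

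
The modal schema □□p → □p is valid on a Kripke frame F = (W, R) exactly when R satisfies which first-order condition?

Suppose □□p→□p is valid. Take Rxy and set V(p)={w : xR²w}. Then □□p at x, so □p at x, so p at y, i.e. ∃z(Rxz∧Rzy).
Conversely, on a frame with density the schema holds at every world under every valuation.
So the correspondent is density.

Density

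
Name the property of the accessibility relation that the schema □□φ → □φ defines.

Density

Suppose □□φ→□φ is valid. Take Rxy and set V(φ)={w : xR²w}. Then □□φ at x, so □φ at x, so φ at y, i.e. ∃z(Rxz∧Rzy).
The converse is a direct semantic check.
So the correspondent is density.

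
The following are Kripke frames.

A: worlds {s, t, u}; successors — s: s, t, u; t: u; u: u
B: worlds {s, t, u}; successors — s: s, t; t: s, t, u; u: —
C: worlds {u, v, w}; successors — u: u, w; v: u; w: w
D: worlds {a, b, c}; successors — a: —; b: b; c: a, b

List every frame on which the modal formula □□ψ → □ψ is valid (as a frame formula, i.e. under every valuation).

The schema corresponds to density: ∀x ∀y (Rxy → ∃z (Rxz ∧ Rzy)).
A: holds.
B: holds.
C: holds.
D: fails — Rca but no z with Rcz and Rza.
Valid on: A, B, C.

A, B, C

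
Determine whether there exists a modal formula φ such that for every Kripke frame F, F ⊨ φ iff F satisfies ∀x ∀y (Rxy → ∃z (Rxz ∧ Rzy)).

Definable; □□q → □q defines it

Yes: it is density, defined by the C4 schema □□q → □q.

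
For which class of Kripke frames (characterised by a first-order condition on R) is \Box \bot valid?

emptiness of R

□⊥ is valid iff no world has any successor (otherwise □⊥ fails at any world with one).
Conversely, any frame satisfying \forall x \forall y \neg Rxy validates the schema.
So the correspondent is emptiness of R.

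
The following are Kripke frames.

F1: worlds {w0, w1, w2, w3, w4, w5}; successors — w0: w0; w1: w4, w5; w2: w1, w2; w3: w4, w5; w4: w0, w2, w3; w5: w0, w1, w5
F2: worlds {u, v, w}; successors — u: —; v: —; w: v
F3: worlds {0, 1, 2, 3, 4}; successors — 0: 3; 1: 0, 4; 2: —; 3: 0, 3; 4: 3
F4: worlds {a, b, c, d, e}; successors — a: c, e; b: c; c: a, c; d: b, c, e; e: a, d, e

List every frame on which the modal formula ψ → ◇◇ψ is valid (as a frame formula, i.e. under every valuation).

The schema corresponds to a generalized confluence (Geach) condition: ∀x ∃w (x = w ∧ xR²w).
F1: condition met.
F2: fails — at u but no t with u=t and uR²t.
F3: fails — at 1 but no w with 1=w and 1R²w.
F4: fails — at b but no w with b=w and bR²w.

F1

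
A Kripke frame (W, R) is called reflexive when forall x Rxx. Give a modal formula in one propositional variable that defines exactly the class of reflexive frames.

This is reflexivity; the standard corresponding axiom is T: □q → q.
Suppose □q→q is valid. At any x set V(q)={w : Rxw}. Then □q holds at x, so q holds at x, i.e. Rxx.

□q → q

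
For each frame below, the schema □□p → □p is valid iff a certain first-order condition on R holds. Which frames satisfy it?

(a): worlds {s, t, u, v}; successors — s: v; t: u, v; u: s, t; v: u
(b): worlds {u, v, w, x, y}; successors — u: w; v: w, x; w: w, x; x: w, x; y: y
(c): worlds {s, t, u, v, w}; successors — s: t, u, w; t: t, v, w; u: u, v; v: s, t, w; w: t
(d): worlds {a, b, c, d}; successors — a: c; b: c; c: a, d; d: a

Frame correspondent (Sahlqvist): ∀x ∀y (Rxy → ∃z (Rxz ∧ Rzy)) — i.e. density.
(a): fails — Rtv but no z with Rtz and Rzv.
(b): ✓.
(c): fails — Rvs but no z with Rvz and Rzs.
(d): fails — Rbc but no z with Rbz and Rzc.
Valid on: (b).

(b)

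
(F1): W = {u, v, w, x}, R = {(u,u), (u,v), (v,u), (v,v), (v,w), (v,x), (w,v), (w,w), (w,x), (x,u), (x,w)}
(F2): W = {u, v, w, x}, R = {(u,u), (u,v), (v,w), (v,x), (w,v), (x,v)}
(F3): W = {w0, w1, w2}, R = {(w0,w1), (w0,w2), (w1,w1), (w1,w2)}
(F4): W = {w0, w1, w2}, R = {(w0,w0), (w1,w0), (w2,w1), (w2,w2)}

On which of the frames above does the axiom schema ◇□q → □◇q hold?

(F1)

This is the axiom for convergence; its first-order frame correspondent is ∀x ∀y ∀z (Rxy ∧ Rxz → ∃w (Ryw ∧ Rzw)).
(F1): holds.
(F2): fails — Ruv and Ruu but v and u have no common successor.
(F3): fails — Rw0w1 and Rw0w2 but w1 and w2 have no common successor.
(F4): fails — Rw2w2 and Rw2w1 but w2 and w1 have no common successor.
Valid on: (F1).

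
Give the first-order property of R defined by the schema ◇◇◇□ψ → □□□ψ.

This is a Sahlqvist (Geach-type) schema ◇^3□^1ψ → □^3◇^0ψ.
Minimal-valuation argument: fix x; take any y with xR^3y and any z with xR^3z. Set V(ψ) to the set of worlds R-reachable from y in exactly 1 step. Then □^1ψ holds at y, so the antecedent holds at x; validity forces ◇^0ψ at z, giving a w with zR^0w and yR^1w.
First-order correspondent: ∀x ∀y ∀z ((xR³y ∧ xR³z) → ∃w (yRw ∧ z = w)).

∀x ∀y ∀z ((xR³y ∧ xR³z) → ∃w (yRw ∧ z = w))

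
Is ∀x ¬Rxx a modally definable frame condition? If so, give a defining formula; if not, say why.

Not definable by any modal formula

If a class were modally definable it would be closed under surjective bounded morphisms (Goldblatt–Thomason).
The 2-cycle (worlds 0,1 with 0→1→0) is irreflexive, and the map sending every world to a single reflexive point • is a surjective bounded morphism (forth: every edge maps to (•,•); back: every world has a successor). So any modal formula valid on the 2-cycle is also valid on the reflexive point, which is not irreflexive.
So no modal formula (or set of formulas) defines exactly the irreflexive frames.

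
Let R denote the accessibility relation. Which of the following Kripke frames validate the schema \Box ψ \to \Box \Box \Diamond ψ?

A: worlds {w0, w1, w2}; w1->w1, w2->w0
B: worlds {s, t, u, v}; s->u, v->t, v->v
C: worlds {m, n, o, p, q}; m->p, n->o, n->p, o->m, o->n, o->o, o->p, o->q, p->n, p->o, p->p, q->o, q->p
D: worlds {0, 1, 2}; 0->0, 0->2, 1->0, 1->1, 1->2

The schema corresponds to a generalized confluence (Geach) condition: \forall x \forall z (x R^2 z \to \exists w (xRw \wedge zRw)).
A: satisfies the condition.
B: fails — vR²t but no w with vRw and tRw.
C: satisfies the condition.
D: fails — 0R²2 but no w with 0Rw and 2Rw.
Valid on: A, C.

A, C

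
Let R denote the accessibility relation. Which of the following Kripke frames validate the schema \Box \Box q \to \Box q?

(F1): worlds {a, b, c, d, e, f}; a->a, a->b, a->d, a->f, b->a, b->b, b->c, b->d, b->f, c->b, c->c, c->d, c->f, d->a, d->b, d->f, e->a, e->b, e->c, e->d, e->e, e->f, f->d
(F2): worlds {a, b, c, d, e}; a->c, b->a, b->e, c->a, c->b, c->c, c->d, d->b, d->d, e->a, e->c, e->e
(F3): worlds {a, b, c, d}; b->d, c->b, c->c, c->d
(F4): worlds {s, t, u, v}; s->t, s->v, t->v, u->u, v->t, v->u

(F2)

This is the axiom for density; its first-order frame correspondent is \forall x \forall y (Rxy \to \exists z (Rxz \wedge Rzy)).
(F1): fails — Rfd but no z with Rfz and Rzd.
(F2): ✓.
(F3): fails — Rbd but no z with Rbz and Rzd.
(F4): fails — Rtv but no z with Rtz and Rzv.
Valid on: (F2).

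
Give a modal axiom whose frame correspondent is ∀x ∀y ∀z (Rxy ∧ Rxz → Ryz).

◇r → □◇r

The condition is the Euclidean property. The 5 schema ◇r → □◇r defines it.
Suppose ◇r→□◇r is valid. Take Rxy, Rxz and set V(r)={y}. Then ◇r at x, so □◇r at x, so ◇r at z, so some w with Rzw has r; w=y, i.e. Rzy. By symmetry of the argument, Ryz.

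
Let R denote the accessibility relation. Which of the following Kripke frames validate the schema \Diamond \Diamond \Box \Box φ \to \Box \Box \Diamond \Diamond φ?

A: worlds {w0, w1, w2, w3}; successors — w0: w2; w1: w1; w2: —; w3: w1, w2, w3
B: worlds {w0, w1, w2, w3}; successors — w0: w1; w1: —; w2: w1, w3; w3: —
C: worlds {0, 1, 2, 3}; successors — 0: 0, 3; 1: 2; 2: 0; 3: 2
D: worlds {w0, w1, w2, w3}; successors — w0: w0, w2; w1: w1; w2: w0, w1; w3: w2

B, C, D

The schema corresponds to a generalized confluence (Geach) condition: \forall x \forall y \forall z ((x R^2 y \wedge x R^2 z) \to \exists w (y R^2 w \wedge z R^2 w)).
A: fails — w3R²w1, w3R²w2 but no w with w1R²w and w2R²w.
B: condition met.
C: condition met.
D: condition met.
Valid on: B, C, D.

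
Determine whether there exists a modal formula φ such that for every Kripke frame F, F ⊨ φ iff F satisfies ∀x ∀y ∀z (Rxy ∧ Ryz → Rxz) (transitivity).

Yes — defined by □q → □□q

This is a Sahlqvist condition; the 4 axiom □q → □□q defines it.
Suppose □q→□□q is valid. Take Rxy, Ryz and set V(q)={w : Rxw}. Then □q at x, so □□q at x, so □q at y, so q at z, i.e. Rxz.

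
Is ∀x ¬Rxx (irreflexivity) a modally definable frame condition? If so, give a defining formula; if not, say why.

Not modally definable

If a class were modally definable it would be closed under surjective bounded morphisms (Goldblatt–Thomason).
The 4-cycle (worlds 0,1,2,3 with 0→1→2→3→0) is irreflexive, and the map sending every world to a single reflexive point • is a surjective bounded morphism (forth: every edge maps to (•,•); back: every world has a successor). So any modal formula valid on the 4-cycle is also valid on the reflexive point, which is not irreflexive.
So no modal formula (or set of formulas) defines exactly the irreflexive frames.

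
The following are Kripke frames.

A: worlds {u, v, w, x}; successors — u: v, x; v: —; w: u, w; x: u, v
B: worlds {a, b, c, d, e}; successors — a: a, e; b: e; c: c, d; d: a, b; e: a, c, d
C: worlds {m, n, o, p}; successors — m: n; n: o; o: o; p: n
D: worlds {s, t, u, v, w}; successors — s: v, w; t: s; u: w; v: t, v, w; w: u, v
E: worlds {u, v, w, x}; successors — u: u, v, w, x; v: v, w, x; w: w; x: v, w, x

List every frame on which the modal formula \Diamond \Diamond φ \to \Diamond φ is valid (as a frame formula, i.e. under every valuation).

E

Frame correspondent (Sahlqvist): \forall x \forall y \forall z (Rxy \wedge Ryz \to Rxz) — i.e. transitivity.
A: fails — Rwu and Ruv but not Rwv.
B: fails — Rcd and Rdb but not Rcb.
C: fails — Rpn and Rno but not Rpo.
D: fails — Ruw and Rwu but not Ruu.
E: condition met.
Valid on: E.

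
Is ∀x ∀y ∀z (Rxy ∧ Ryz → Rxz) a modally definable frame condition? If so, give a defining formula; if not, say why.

Yes — defined by □p → □□p

Yes: it is transitivity, defined by the 4 schema □p → □□p.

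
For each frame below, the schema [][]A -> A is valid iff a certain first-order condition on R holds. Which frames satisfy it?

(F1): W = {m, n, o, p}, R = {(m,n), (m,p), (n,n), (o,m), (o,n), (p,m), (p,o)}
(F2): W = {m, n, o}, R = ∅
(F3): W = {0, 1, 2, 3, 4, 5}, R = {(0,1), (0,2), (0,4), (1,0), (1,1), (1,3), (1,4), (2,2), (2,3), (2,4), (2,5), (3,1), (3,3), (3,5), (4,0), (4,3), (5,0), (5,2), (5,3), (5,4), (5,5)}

The schema corresponds to a generalized confluence (Geach) condition: forall x exists w (x R^2 w & x = w).
(F1): fails — at o but no w with oR²w and o=w.
(F2): fails — at m but no w with mR²w and m=w.
(F3): satisfies the condition.

(F3)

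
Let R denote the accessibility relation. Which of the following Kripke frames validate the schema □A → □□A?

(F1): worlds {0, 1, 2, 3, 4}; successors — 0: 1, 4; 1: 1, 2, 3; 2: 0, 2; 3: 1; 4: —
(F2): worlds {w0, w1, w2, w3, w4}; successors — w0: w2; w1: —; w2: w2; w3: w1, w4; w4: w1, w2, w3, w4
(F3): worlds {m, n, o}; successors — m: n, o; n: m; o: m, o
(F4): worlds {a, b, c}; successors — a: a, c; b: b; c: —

(F4)

This is the axiom for transitivity; its first-order frame correspondent is ∀x ∀y ∀z (Rxy ∧ Ryz → Rxz).
(F1): fails — R31 and R12 but not R32.
(F2): fails — Rw3w4 and Rw4w2 but not Rw3w2.
(F3): fails — Rom and Rmn but not Ron.
(F4): condition met.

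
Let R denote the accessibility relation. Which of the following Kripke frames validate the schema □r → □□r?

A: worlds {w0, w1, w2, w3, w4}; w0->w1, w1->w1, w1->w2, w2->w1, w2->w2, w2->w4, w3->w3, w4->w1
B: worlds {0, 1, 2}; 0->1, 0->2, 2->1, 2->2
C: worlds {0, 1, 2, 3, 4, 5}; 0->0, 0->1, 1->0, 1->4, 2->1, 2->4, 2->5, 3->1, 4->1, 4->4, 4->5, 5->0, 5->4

B

The schema corresponds to transitivity: ∀x ∀y ∀z (Rxy ∧ Ryz → Rxz).
A: fails — Rw1w2 and Rw2w4 but not Rw1w4.
B: satisfies the condition.
C: fails — R10 and R01 but not R11.
Valid on: B.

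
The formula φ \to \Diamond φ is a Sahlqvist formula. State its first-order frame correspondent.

This is frame-equivalent to □φ → φ (substitute ¬φ for φ and contrapose).
Suppose □φ→φ is valid. At any x set V(φ)={w : Rxw}. Then □φ holds at x, so φ holds at x, i.e. Rxx.

Reflexivity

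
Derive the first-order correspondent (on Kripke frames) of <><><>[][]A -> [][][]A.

This is a Sahlqvist (Geach-type) schema ◇^3□^2A → □^3◇^0A.
Minimal-valuation argument: fix x; take any y with xR^3y and any z with xR^3z. Set V(A) to the set of worlds R-reachable from y in exactly 2 steps. Then □^2A holds at y, so the antecedent holds at x; validity forces ◇^0A at z, giving a w with zR^0w and yR^2w.
First-order correspondent: forall x forall y forall z ((x R^3 y & x R^3 z) -> exists w (y R^2 w & z = w)).

forall x forall y forall z ((x R^3 y & x R^3 z) -> exists w (y R^2 w & z = w))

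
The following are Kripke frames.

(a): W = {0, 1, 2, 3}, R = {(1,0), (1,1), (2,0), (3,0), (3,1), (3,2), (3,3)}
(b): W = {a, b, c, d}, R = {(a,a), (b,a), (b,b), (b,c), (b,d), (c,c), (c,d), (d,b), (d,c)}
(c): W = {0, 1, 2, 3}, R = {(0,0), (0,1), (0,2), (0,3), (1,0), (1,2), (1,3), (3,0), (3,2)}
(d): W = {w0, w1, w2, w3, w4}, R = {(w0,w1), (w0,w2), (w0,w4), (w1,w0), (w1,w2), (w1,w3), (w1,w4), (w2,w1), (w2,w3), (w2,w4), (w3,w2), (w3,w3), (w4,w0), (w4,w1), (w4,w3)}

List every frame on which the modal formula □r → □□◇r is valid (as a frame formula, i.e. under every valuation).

This is the axiom for a generalized confluence (Geach) condition; its first-order frame correspondent is ∀x ∀z (xR²z → ∃w (xRw ∧ zRw)).
(a): fails — 1R²0 but no w with 1Rw and 0Rw.
(b): fails — dR²a but no w with dRw and aRw.
(c): fails — 0R²2 but no w with 0Rw and 2Rw.
(d): condition met.

(d)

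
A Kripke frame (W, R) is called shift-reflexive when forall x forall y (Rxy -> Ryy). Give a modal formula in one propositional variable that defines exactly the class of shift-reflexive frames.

□(□r → r)

The condition is shift-reflexivity. The T□ schema □(□r → r) defines it.
Suppose □(□r→r) is valid. Take Rxy and set V(r)={w : Ryw}. Then at y, □r holds; since □(□r→r) at x, □r→r at y, so r at y, i.e. Ryy.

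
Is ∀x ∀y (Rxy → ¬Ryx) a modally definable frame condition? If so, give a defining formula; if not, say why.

Not definable by any modal formula

Any modally definable frame class is closed under surjective bounded morphisms.
The 5-cycle (worlds w0,w1,w2,w3,w4 with w0→w1→w2→w3→w4→w0) is asymmetric. Mapping every world to a single reflexive point • is a surjective bounded morphism, and the reflexive point is not asymmetric (R•• but asymmetry requires ¬R••).
So the class is not modally definable.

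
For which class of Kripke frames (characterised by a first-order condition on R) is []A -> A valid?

Suppose □A→A is valid. At any x set V(A)={w : Rxw}. Then □A holds at x, so A holds at x, i.e. Rxx.
The converse is a direct semantic check.
So the correspondent is reflexivity.

Reflexivity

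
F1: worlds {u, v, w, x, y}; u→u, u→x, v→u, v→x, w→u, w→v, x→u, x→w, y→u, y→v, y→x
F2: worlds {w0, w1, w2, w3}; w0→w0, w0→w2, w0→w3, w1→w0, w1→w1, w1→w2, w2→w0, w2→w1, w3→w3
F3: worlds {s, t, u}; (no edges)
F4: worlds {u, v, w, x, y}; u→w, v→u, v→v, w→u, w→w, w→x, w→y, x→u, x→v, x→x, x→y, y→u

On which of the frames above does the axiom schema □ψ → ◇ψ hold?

F1, F2, F4

The schema corresponds to seriality: ∀x ∃y Rxy.
F1: ✓.
F2: ✓.
F3: fails — world s has no successor.
F4: ✓.
Valid on: F1, F2, F4.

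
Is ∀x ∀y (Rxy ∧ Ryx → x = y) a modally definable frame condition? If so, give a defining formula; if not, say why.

Modal frame validity is preserved under surjective bounded morphisms.
The 4-cycle (worlds s,t,u,v with s→t→u→v→s) is antisymmetric. Sending even-indexed worlds to s and odd-indexed worlds to t is a surjective bounded morphism onto the two-world frame with s↔t, which is not antisymmetric.
So the class is not modally definable.

Not modally definable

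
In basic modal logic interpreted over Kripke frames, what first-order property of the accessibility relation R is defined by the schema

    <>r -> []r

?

partial functionality

Suppose ◇r→□r is valid. Take Rxy, Rxz and set V(r)={y}. Then ◇r at x, so □r at x, so r at z, i.e. z=y.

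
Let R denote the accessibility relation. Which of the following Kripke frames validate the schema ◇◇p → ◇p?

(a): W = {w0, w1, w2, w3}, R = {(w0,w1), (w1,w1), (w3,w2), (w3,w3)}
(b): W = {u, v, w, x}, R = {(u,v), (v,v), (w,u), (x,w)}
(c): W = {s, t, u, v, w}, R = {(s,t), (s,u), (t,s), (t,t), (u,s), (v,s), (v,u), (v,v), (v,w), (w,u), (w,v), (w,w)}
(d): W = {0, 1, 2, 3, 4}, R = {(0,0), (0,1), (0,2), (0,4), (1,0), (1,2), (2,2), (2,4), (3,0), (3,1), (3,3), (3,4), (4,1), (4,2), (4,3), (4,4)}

Frame correspondent (Sahlqvist): ∀x ∀y ∀z (Rxy ∧ Ryz → Rxz) — i.e. transitivity.
(a): satisfies the condition.
(b): fails — Rwu and Ruv but not Rwv.
(c): fails — Rwu and Rus but not Rws.
(d): fails — R10 and R01 but not R11.

(a)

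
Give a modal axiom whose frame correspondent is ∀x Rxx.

□q → q

The condition is reflexivity. The T schema □q → q defines it.
Suppose □q→q is valid. At any x set V(q)={w : Rxw}. Then □q holds at x, so q holds at x, i.e. Rxx.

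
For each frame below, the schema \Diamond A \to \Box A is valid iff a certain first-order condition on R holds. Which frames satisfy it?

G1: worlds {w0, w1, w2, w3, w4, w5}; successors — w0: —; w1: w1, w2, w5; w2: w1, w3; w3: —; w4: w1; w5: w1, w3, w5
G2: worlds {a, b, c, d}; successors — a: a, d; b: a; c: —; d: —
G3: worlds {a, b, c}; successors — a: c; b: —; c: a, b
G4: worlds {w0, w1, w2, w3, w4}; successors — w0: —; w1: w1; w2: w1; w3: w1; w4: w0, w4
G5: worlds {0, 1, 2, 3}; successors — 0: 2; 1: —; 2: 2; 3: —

G5

This is the axiom for partial functionality; its first-order frame correspondent is \forall x \forall y \forall z (Rxy \wedge Rxz \to y = z).
G1: fails — w1 sees both w1 and w2.
G2: fails — a sees both a and d.
G3: fails — c sees both a and b.
G4: fails — w4 sees both w0 and w4.
G5: condition met.
Valid on: G5.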